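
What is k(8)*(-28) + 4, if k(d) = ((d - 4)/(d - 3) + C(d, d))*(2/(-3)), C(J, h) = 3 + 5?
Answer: 2524/15 ≈ 168.27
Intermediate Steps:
C(J, h) = 8
k(d) = -16/3 - 2*(-4 + d)/(3*(-3 + d)) (k(d) = ((d - 4)/(d - 3) + 8)*(2/(-3)) = ((-4 + d)/(-3 + d) + 8)*(2*(-⅓)) = ((-4 + d)/(-3 + d) + 8)*(-⅔) = (8 + (-4 + d)/(-3 + d))*(-⅔) = -16/3 - 2*(-4 + d)/(3*(-3 + d)))
k(8)*(-28) + 4 = (2*(28 - 9*8)/(3*(-3 + 8)))*(-28) + 4 = ((⅔)*(28 - 72)/5)*(-28) + 4 = ((⅔)*(⅕)*(-44))*(-28) + 4 = -88/15*(-28) + 4 = 2464/15 + 4 = 2524/15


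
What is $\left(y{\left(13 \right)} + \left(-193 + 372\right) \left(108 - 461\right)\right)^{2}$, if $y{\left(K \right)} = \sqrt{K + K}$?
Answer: $\left(-63187 + \sqrt{26}\right)^{2} \approx 3.992 \cdot 10^{9}$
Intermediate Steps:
$y{\left(K \right)} = \sqrt{2} \sqrt{K}$ ($y{\left(K \right)} = \sqrt{2 K} = \sqrt{2} \sqrt{K}$)
$\left(y{\left(13 \right)} + \left(-193 + 372\right) \left(108 - 461\right)\right)^{2} = \left(\sqrt{2} \sqrt{13} + \left(-193 + 372\right) \left(108 - 461\right)\right)^{2} = \left(\sqrt{26} + 179 \left(-353\right)\right)^{2} = \left(\sqrt{26} - 63187\right)^{2} = \left(-63187 + \sqrt{26}\right)^{2}$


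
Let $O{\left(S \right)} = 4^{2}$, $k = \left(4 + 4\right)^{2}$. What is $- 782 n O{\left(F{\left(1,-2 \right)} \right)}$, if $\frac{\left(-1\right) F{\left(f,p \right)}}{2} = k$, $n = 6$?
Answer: $-75072$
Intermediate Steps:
$k = 64$ ($k = 8^{2} = 64$)
$F{\left(f,p \right)} = -128$ ($F{\left(f,p \right)} = \left(-2\right) 64 = -128$)
$O{\left(S \right)} = 16$
$- 782 n O{\left(F{\left(1,-2 \right)} \right)} = - 782 \cdot 6 \cdot 16 = \left(-782\right) 96 = -75072$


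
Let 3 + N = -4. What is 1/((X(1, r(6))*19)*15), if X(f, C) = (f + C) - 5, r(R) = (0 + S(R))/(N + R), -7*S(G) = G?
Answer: -7/6270 ≈ -0.0011164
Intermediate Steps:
N = -7 (N = -3 - 4 = -7)
S(G) = -G/7
r(R) = -R/(7*(-7 + R)) (r(R) = (0 - R/7)/(-7 + R) = (-R/7)/(-7 + R) = -R/(7*(-7 + R)))
X(f, C) = -5 + C + f (X(f, C) = (C + f) - 5 = -5 + C + f)
1/((X(1, r(6))*19)*15) = 1/(((-5 - 1*6/(-49 + 7*6) + 1)*19)*15) = 1/(((-5 - 1*6/(-49 + 42) + 1)*19)*15) = 1/(((-5 - 1*6/(-7) + 1)*19)*15) = 1/(((-5 - 1*6*(-⅐) + 1)*19)*15) = 1/(((-5 + 6/7 + 1)*19)*15) = 1/(-22/7*19*15) = 1/(-418/7*15) = 1/(-6270/7) = -7/6270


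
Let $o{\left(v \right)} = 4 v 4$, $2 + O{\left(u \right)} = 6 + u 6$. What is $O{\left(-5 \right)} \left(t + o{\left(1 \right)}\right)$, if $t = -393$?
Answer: $9802$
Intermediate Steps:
$O{\left(u \right)} = 4 + 6 u$ ($O{\left(u \right)} = -2 + \left(6 + u 6\right) = -2 + \left(6 + 6 u\right) = 4 + 6 u$)
$o{\left(v \right)} = 16 v$
$O{\left(-5 \right)} \left(t + o{\left(1 \right)}\right) = \left(4 + 6 \left(-5\right)\right) \left(-393 + 16 \cdot 1\right) = \left(4 - 30\right) \left(-393 + 16\right) = \left(-26\right) \left(-377\right) = 9802$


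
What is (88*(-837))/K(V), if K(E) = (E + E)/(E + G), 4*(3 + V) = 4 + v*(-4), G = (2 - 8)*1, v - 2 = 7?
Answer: -56916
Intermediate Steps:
v = 9 (v = 2 + 7 = 9)
G = -6 (G = -6*1 = -6)
V = -11 (V = -3 + (4 + 9*(-4))/4 = -3 + (4 - 36)/4 = -3 + (¼)*(-32) = -3 - 8 = -11)
K(E) = 2*E/(-6 + E) (K(E) = (E + E)/(E - 6) = (2*E)/(-6 + E) = 2*E/(-6 + E))
(88*(-837))/K(V) = (88*(-837))/((2*(-11)/(-6 - 11))) = -73656/(2*(-11)/(-17)) = -73656/(2*(-11)*(-1/17)) = -73656/22/17 = -73656*17/22 = -56916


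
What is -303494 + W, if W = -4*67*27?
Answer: -310730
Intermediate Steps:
W = -7236 (W = -268*27 = -7236)
-303494 + W = -303494 - 7236 = -310730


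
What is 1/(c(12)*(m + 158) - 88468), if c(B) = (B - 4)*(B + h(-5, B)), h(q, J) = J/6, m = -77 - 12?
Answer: -1/80740 ≈ -1.2385e-5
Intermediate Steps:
m = -89
h(q, J) = J/6 (h(q, J) = J*(⅙) = J/6)
c(B) = 7*B*(-4 + B)/6 (c(B) = (B - 4)*(B + B/6) = (-4 + B)*(7*B/6) = 7*B*(-4 + B)/6)
1/(c(12)*(m + 158) - 88468) = 1/(((7/6)*12*(-4 + 12))*(-89 + 158) - 88468) = 1/(((7/6)*12*8)*69 - 88468) = 1/(112*69 - 88468) = 1/(7728 - 88468) = 1/(-80740) = -1/80740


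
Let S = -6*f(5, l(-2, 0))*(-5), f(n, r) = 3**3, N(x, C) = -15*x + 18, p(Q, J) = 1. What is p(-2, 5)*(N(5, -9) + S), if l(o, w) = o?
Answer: 753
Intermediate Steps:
N(x, C) = 18 - 15*x
f(n, r) = 27
S = 810 (S = -6*27*(-5) = -162*(-5) = 810)
p(-2, 5)*(N(5, -9) + S) = 1*((18 - 15*5) + 810) = 1*((18 - 75) + 810) = 1*(-57 + 810) = 1*753 = 753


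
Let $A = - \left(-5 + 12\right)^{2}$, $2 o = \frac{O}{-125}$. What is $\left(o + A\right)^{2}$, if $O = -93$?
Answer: $\frac{147792649}{62500} \approx 2364.7$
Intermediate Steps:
$o = \frac{93}{250}$ ($o = \frac{\left(-93\right) \frac{1}{-125}}{2} = \frac{\left(-93\right) \left(- \frac{1}{125}\right)}{2} = \frac{1}{2} \cdot \frac{93}{125} = \frac{93}{250} \approx 0.372$)
$A = -49$ ($A = - 7^{2} = \left(-1\right) 49 = -49$)
$\left(o + A\right)^{2} = \left(\frac{93}{250} - 49\right)^{2} = \left(- \frac{12157}{250}\right)^{2} = \frac{147792649}{62500}$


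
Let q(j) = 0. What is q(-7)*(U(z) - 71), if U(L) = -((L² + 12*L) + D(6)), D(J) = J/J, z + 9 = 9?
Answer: 0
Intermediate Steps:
z = 0 (z = -9 + 9 = 0)
D(J) = 1
U(L) = -1 - L² - 12*L (U(L) = -((L² + 12*L) + 1) = -(1 + L² + 12*L) = -1 - L² - 12*L)
q(-7)*(U(z) - 71) = 0*((-1 - 1*0² - 12*0) - 71) = 0*((-1 - 1*0 + 0) - 71) = 0*((-1 + 0 + 0) - 71) = 0*(-1 - 71) = 0*(-72) = 0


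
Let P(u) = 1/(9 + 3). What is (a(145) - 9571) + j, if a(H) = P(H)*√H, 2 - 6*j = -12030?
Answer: -22697/3 + √145/12 ≈ -7564.7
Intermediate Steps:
j = 6016/3 (j = ⅓ - ⅙*(-12030) = ⅓ + 2005 = 6016/3 ≈ 2005.3)
P(u) = 1/12
a(H) = √H/12
(a(145) - 9571) + j = (√145/12 - 9571) + 6016/3 = (-9571 + √145/12) + 6016/3 = -22697/3 + √145/12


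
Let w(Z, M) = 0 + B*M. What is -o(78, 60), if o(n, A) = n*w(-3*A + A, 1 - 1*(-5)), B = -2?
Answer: 936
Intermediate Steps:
w(Z, M) = -2*M (w(Z, M) = 0 - 2*M = -2*M)
o(n, A) = -12*n (o(n, A) = n*(-2*(1 - 1*(-5))) = n*(-2*(1 + 5)) = n*(-2*6) = n*(-12) = -12*n)
-o(78, 60) = -(-12)*78 = -1*(-936) = 936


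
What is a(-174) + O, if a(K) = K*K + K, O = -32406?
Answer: -2304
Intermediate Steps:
a(K) = K + K**2 (a(K) = K**2 + K = K + K**2)
a(-174) + O = -174*(1 - 174) - 32406 = -174*(-173) - 32406 = 30102 - 32406 = -2304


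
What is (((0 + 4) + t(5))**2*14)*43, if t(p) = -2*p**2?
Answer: 1273832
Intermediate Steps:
(((0 + 4) + t(5))**2*14)*43 = (((0 + 4) - 2*5**2)**2*14)*43 = ((4 - 2*25)**2*14)*43 = ((4 - 50)**2*14)*43 = ((-46)**2*14)*43 = (2116*14)*43 = 29624*43 = 1273832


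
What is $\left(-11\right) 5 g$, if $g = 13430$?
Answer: $-738650$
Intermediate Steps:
$\left(-11\right) 5 g = \left(-11\right) 5 \cdot 13430 = \left(-55\right) 13430 = -738650$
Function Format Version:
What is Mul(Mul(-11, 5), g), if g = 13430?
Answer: -738650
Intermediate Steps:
Mul(Mul(-11, 5), g) = Mul(Mul(-11, 5), 13430) = Mul(-55, 13430) = -738650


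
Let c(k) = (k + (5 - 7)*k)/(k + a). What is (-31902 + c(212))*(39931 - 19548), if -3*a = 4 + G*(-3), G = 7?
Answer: -424631741886/653 ≈ -6.5028e+8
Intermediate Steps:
a = 17/3 (a = -(4 + 7*(-3))/3 = -(4 - 21)/3 = -⅓*(-17) = 17/3 ≈ 5.6667)
c(k) = -k/(17/3 + k) (c(k) = (k + (5 - 7)*k)/(k + 17/3) = (k - 2*k)/(17/3 + k) = (-k)/(17/3 + k) = -k/(17/3 + k))
(-31902 + c(212))*(39931 - 19548) = (-31902 - 3*212/(17 + 3*212))*(39931 - 19548) = (-31902 - 3*212/(17 + 636))*20383 = (-31902 - 3*212/653)*20383 = (-31902 - 3*212*1/653)*20383 = (-31902 - 636/653)*20383 = -20832642/653*20383 = -424631741886/653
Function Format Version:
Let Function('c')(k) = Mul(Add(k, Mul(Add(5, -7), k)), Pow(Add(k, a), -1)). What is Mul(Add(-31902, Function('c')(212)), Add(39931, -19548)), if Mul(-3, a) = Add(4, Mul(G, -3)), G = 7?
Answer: Rational(-424631741886, 653) ≈ -6.5028e+8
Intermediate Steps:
a = Rational(17, 3) (a = Mul(Rational(-1, 3), Add(4, Mul(7, -3))) = Mul(Rational(-1, 3), Add(4, -21)) = Mul(Rational(-1, 3), -17) = Rational(17, 3) ≈ 5.6667)
Function('c')(k) = Mul(-1, k, Pow(Add(Rational(17, 3), k), -1)) (Function('c')(k) = Mul(Add(k, Mul(Add(5, -7), k)), Pow(Add(k, Rational(17, 3)), -1)) = Mul(Add(k, Mul(-2, k)), Pow(Add(Rational(17, 3), k), -1)) = Mul(Mul(-1, k), Pow(Add(Rational(17, 3), k), -1)) = Mul(-1, k, Pow(Add(Rational(17, 3), k), -1)))
Mul(Add(-31902, Function('c')(212)), Add(39931, -19548)) = Mul(Add(-31902, Mul(-3, 212, Pow(Add(17, Mul(3, 212)), -1))), Add(39931, -19548)) = Mul(Add(-31902, Mul(-3, 212, Pow(Add(17, 636), -1))), 20383) = Mul(Add(-31902, Mul(-3, 212, Pow(653, -1))), 20383) = Mul(Add(-31902, Mul(-3, 212, Rational(1, 653))), 20383) = Mul(Add(-31902, Rational(-636, 653)), 20383) = Mul(Rational(-20832642, 653), 20383) = Rational(-424631741886, 653)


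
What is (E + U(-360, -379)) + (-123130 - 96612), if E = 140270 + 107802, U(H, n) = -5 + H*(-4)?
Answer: 29765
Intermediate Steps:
U(H, n) = -5 - 4*H
E = 248072
(E + U(-360, -379)) + (-123130 - 96612) = (248072 + (-5 - 4*(-360))) + (-123130 - 96612) = (248072 + (-5 + 1440)) - 219742 = (248072 + 1435) - 219742 = 249507 - 219742 = 29765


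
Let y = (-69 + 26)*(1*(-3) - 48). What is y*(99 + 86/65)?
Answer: 14300553/65 ≈ 2.2001e+5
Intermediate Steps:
y = 2193 (y = -43*(-3 - 48) = -43*(-51) = 2193)
y*(99 + 86/65) = 2193*(99 + 86/65) = 2193*(6521/65) = 14300553/65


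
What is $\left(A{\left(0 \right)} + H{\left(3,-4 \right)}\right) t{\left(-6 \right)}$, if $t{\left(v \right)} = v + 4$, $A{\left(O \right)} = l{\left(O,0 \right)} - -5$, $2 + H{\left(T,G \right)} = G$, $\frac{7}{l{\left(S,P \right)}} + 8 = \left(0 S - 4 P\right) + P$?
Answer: $\frac{15}{4} \approx 3.75$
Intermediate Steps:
$l{\left(S,P \right)} = \frac{7}{-8 - 3 P}$ ($l{\left(S,P \right)} = \frac{7}{-8 + \left(\left(0 S - 4 P\right) + P\right)} = \frac{7}{-8 + \left(\left(0 - 4 P\right) + P\right)} = \frac{7}{-8 + \left(- 4 P + P\right)} = \frac{7}{-8 - 3 P}$)
$H{\left(T,G \right)} = -2 + G$
$A{\left(O \right)} = \frac{33}{8}$ ($A{\left(O \right)} = - \frac{7}{8 + 3 \cdot 0} - -5 = - \frac{7}{8 + 0} + 5 = - \frac{7}{8} + 5 = \frac{33}{8}$)
$t{\left(v \right)} = 4 + v$
$\left(A{\left(0 \right)} + H{\left(3,-4 \right)}\right) t{\left(-6 \right)} = \left(\frac{33}{8} - 6\right) \left(4 - 6\right) = \left(\frac{33}{8} - 6\right) \left(-2\right) = \left(- \frac{15}{8}\right) \left(-2\right) = \frac{15}{4}$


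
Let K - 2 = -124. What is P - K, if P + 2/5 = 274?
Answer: 1978/5 ≈ 395.60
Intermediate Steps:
K = -122 (K = 2 - 124 = -122)
P = 1368/5 (P = -⅖ + 274 = 1368/5 ≈ 273.60)
P - K = 1368/5 - 1*(-122) = 1368/5 + 122 = 1978/5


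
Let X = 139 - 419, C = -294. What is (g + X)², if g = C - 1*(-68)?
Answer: 256036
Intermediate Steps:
g = -226 (g = -294 - 1*(-68) = -294 + 68 = -226)
X = -280
(g + X)² = (-226 - 280)² = (-506)² = 256036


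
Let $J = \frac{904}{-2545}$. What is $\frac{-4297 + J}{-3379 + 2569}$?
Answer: $\frac{10936769}{2061450} \approx 5.3054$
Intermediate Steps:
$J = - \frac{904}{2545}$ ($J = 904 \left(- \frac{1}{2545}\right) = - \frac{904}{2545} \approx -0.35521$)
$\frac{-4297 + J}{-3379 + 2569} = \frac{-4297 - \frac{904}{2545}}{-3379 + 2569} = - \frac{10936769}{2545 \left(-810\right)} = \left(- \frac{10936769}{2545}\right) \left(- \frac{1}{810}\right) = \frac{10936769}{2061450}$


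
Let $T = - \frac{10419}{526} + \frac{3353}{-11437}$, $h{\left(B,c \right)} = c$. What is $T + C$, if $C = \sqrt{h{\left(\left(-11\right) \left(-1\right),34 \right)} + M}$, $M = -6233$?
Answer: $- \frac{120925781}{6015862} + i \sqrt{6199} \approx -20.101 + 78.734 i$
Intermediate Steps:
$T = - \frac{120925781}{6015862}$ ($T = \left(-10419\right) \frac{1}{526} + 3353 \left(- \frac{1}{11437}\right) = - \frac{10419}{526} - \frac{3353}{11437} = - \frac{120925781}{6015862} \approx -20.101$)
$C = i \sqrt{6199}$ ($C = \sqrt{34 - 6233} = \sqrt{-6199} = i \sqrt{6199} \approx 78.734 i$)
$T + C = - \frac{120925781}{6015862} + i \sqrt{6199}$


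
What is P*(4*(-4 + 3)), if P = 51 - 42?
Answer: -36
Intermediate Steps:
P = 9
P*(4*(-4 + 3)) = 9*(4*(-4 + 3)) = 9*(4*(-1)) = 9*(-4) = -36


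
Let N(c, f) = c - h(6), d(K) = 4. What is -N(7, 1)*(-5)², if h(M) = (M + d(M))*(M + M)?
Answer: 2825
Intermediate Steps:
h(M) = 2*M*(4 + M) (h(M) = (M + 4)*(M + M) = (4 + M)*(2*M) = 2*M*(4 + M))
N(c, f) = -120 + c (N(c, f) = c - 2*6*(4 + 6) = c - 2*6*10 = c - 1*120 = c - 120 = -120 + c)
-N(7, 1)*(-5)² = -(-120 + 7)*(-5)² = -1*(-113)*25 = 113*25 = 2825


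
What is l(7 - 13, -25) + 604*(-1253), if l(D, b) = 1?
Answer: -756811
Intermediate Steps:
l(7 - 13, -25) + 604*(-1253) = 1 + 604*(-1253) = 1 - 756812 = -756811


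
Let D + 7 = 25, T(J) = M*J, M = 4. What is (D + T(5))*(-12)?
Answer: -456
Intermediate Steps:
T(J) = 4*J
D = 18 (D = -7 + 25 = 18)
(D + T(5))*(-12) = (18 + 4*5)*(-12) = (18 + 20)*(-12) = 38*(-12) = -456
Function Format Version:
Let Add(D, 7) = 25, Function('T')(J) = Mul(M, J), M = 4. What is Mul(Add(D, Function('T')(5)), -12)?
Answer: -456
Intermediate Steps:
Function('T')(J) = Mul(4, J)
D = 18 (D = Add(-7, 25) = 18)
Mul(Add(D, Function('T')(5)), -12) = Mul(Add(18, Mul(4, 5)), -12) = Mul(Add(18, 20), -12) = Mul(38, -12) = -456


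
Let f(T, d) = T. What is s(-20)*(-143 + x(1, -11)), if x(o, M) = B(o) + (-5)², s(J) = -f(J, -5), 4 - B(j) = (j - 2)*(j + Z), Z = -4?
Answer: -2340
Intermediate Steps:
B(j) = 4 - (-4 + j)*(-2 + j) (B(j) = 4 - (j - 2)*(j - 4) = 4 - (-2 + j)*(-4 + j) = 4 - (-4 + j)*(-2 + j))
s(J) = -J
x(o, M) = 21 - o² + 6*o (x(o, M) = (-4 - o² + 6*o) + (-5)² = (-4 - o² + 6*o) + 25 = 21 - o² + 6*o)
s(-20)*(-143 + x(1, -11)) = (-1*(-20))*(-143 + (21 - 1*1² + 6*1)) = 20*(-143 + (21 - 1*1 + 6)) = 20*(-143 + (21 - 1 + 6)) = 20*(-143 + 26) = 20*(-117) = -2340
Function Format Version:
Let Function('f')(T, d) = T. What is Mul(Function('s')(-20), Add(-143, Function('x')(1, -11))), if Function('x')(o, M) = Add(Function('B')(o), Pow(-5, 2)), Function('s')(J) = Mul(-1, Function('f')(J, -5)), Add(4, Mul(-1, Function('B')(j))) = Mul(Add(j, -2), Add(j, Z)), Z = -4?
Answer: -2340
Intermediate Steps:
Function('B')(j) = Add(4, Mul(-1, Add(-4, j), Add(-2, j))) (Function('B')(j) = Add(4, Mul(-1, Mul(Add(j, -2), Add(j, -4)))) = Add(4, Mul(-1, Mul(Add(-2, j), Add(-4, j)))) = Add(4, Mul(-1, Mul(Add(-4, j), Add(-2, j)))) = Add(4, Mul(-1, Add(-4, j), Add(-2, j))))
Function('s')(J) = Mul(-1, J)
Function('x')(o, M) = Add(21, Mul(-1, Pow(o, 2)), Mul(6, o)) (Function('x')(o, M) = Add(Add(-4, Mul(-1, Pow(o, 2)), Mul(6, o)), Pow(-5, 2)) = Add(Add(-4, Mul(-1, Pow(o, 2)), Mul(6, o)), 25) = Add(21, Mul(-1, Pow(o, 2)), Mul(6, o)))
Mul(Function('s')(-20), Add(-143, Function('x')(1, -11))) = Mul(Mul(-1, -20), Add(-143, Add(21, Mul(-1, Pow(1, 2)), Mul(6, 1)))) = Mul(20, Add(-143, Add(21, Mul(-1, 1), 6))) = Mul(20, Add(-143, Add(21, -1, 6))) = Mul(20, Add(-143, 26)) = Mul(20, -117) = -2340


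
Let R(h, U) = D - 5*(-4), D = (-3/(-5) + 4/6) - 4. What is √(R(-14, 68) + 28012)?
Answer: √6306585/15 ≈ 167.42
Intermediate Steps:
D = -41/15 (D = (-3*(-⅕) + 4*(⅙)) - 4 = (⅗ + ⅔) - 4 = 19/15 - 4 = -41/15 ≈ -2.7333)
R(h, U) = 259/15 (R(h, U) = -41/15 - 5*(-4) = -41/15 + 20 = 259/15)
√(R(-14, 68) + 28012) = √(259/15 + 28012) = √(420439/15) = √6306585/15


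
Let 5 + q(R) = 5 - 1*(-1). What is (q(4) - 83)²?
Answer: 6724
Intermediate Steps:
q(R) = 1 (q(R) = -5 + (5 - 1*(-1)) = -5 + (5 + 1) = -5 + 6 = 1)
(q(4) - 83)² = (1 - 83)² = (-82)² = 6724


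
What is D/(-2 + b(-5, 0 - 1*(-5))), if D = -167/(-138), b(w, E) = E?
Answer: 167/414 ≈ 0.40338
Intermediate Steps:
D = 167/138 (D = -167*(-1/138) = 167/138 ≈ 1.2101)
D/(-2 + b(-5, 0 - 1*(-5))) = (167/138)/(-2 + (0 - 1*(-5))) = (167/138)/(-2 + (0 + 5)) = (167/138)/(-2 + 5) = (167/138)/3 = (⅓)*(167/138) = 167/414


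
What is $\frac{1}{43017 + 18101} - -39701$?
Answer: $\frac{2426445719}{61118} \approx 39701.0$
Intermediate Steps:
$\frac{1}{43017 + 18101} - -39701 = \frac{1}{61118} + 39701 = \frac{2426445719}{61118}$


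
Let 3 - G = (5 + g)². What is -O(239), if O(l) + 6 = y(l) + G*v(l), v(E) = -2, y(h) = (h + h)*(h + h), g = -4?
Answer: -228474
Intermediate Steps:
y(h) = 4*h² (y(h) = (2*h)*(2*h) = 4*h²)
G = 2 (G = 3 - (5 - 4)² = 3 - 1*1² = 3 - 1*1 = 3 - 1 = 2)
O(l) = -10 + 4*l² (O(l) = -6 + (4*l² + 2*(-2)) = -6 + (4*l² - 4) = -6 + (-4 + 4*l²) = -10 + 4*l²)
-O(239) = -(-10 + 4*239²) = -(-10 + 4*57121) = -(-10 + 228484) = -1*228474 = -228474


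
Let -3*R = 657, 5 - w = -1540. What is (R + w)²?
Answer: 1758276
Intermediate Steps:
w = 1545 (w = 5 - 1*(-1540) = 5 + 1540 = 1545)
R = -219 (R = -⅓*657 = -219)
(R + w)² = (-219 + 1545)² = 1326² = 1758276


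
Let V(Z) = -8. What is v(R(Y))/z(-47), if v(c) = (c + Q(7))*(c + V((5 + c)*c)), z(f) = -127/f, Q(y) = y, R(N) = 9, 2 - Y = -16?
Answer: 752/127 ≈ 5.9213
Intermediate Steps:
Y = 18 (Y = 2 - 1*(-16) = 2 + 16 = 18)
v(c) = (-8 + c)*(7 + c) (v(c) = (c + 7)*(c - 8) = (7 + c)*(-8 + c) = (-8 + c)*(7 + c))
v(R(Y))/z(-47) = (-56 + 9² - 1*9)/((-127/(-47))) = (-56 + 81 - 9)/((-127*(-1/47))) = 16/(127/47) = 16*(47/127) = 752/127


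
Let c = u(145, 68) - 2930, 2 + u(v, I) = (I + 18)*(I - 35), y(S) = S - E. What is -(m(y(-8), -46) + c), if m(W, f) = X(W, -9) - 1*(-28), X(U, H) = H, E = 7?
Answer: 75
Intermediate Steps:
y(S) = -7 + S (y(S) = S - 1*7 = S - 7 = -7 + S)
u(v, I) = -2 + (-35 + I)*(18 + I) (u(v, I) = -2 + (I + 18)*(I - 35) = -2 + (18 + I)*(-35 + I) = -2 + (-35 + I)*(18 + I))
m(W, f) = 19 (m(W, f) = -9 - 1*(-28) = -9 + 28 = 19)
c = -94 (c = (-632 + 68**2 - 17*68) - 2930 = (-632 + 4624 - 1156) - 2930 = 2836 - 2930 = -94)
-(m(y(-8), -46) + c) = -(19 - 94) = -1*(-75) = 75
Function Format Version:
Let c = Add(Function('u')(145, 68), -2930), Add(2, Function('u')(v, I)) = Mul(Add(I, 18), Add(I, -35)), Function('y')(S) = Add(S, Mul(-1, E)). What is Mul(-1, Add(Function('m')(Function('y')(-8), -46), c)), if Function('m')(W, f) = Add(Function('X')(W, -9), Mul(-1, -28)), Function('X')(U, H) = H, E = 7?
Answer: 75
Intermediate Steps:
Function('y')(S) = Add(-7, S) (Function('y')(S) = Add(S, Mul(-1, 7)) = Add(S, -7) = Add(-7, S))
Function('u')(v, I) = Add(-2, Mul(Add(-35, I), Add(18, I))) (Function('u')(v, I) = Add(-2, Mul(Add(I, 18), Add(I, -35))) = Add(-2, Mul(Add(18, I), Add(-35, I))) = Add(-2, Mul(Add(-35, I), Add(18, I))))
Function('m')(W, f) = 19 (Function('m')(W, f) = Add(-9, Mul(-1, -28)) = Add(-9, 28) = 19)
c = -94 (c = Add(Add(-632, Pow(68, 2), Mul(-17, 68)), -2930) = Add(Add(-632, 4624, -1156), -2930) = Add(2836, -2930) = -94)
Mul(-1, Add(Function('m')(Function('y')(-8), -46), c)) = Mul(-1, Add(19, -94)) = Mul(-1, -75) = 75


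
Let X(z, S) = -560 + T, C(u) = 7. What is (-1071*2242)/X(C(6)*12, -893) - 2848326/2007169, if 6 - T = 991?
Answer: 1605059136696/1033692035 ≈ 1552.7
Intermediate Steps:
T = -985 (T = 6 - 1*991 = 6 - 991 = -985)
X(z, S) = -1545 (X(z, S) = -560 - 985 = -1545)
(-1071*2242)/X(C(6)*12, -893) - 2848326/2007169 = -1071*2242/(-1545) - 2848326/2007169 = -2401182*(-1/1545) - 2848326*1/2007169 = 800394/515 - 2848326/2007169 = 1605059136696/1033692035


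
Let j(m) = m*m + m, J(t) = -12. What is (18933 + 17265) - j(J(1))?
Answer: 36066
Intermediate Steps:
j(m) = m + m² (j(m) = m² + m = m + m²)
(18933 + 17265) - j(J(1)) = (18933 + 17265) - (-12)*(1 - 12) = 36198 - (-12)*(-11) = 36198 - 1*132 = 36198 - 132 = 36066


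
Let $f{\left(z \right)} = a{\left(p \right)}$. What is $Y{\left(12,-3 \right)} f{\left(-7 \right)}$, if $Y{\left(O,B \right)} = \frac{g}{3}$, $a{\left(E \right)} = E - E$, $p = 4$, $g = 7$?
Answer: $0$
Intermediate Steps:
$a{\left(E \right)} = 0$
$Y{\left(O,B \right)} = \frac{7}{3}$
$f{\left(z \right)} = 0$
$Y{\left(12,-3 \right)} f{\left(-7 \right)} = \frac{7}{3} \cdot 0 = 0$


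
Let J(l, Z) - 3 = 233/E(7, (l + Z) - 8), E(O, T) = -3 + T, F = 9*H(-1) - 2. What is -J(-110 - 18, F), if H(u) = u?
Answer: -217/150 ≈ -1.4467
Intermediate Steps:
F = -11 (F = 9*(-1) - 2 = -9 - 2 = -11)
J(l, Z) = 3 + 233/(-11 + Z + l) (J(l, Z) = 3 + 233/(-3 + ((l + Z) - 8)) = 3 + 233/(-3 + ((Z + l) - 8)) = 3 + 233/(-3 + (-8 + Z + l)) = 3 + 233/(-11 + Z + l))
-J(-110 - 18, F) = -(3 + 233/(-11 - 11 + (-110 - 18))) = -(3 + 233/(-11 - 11 - 128)) = -(3 + 233/(-150)) = -(3 + 233*(-1/150)) = -(3 - 233/150) = -1*217/150 = -217/150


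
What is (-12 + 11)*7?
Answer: -7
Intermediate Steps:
(-12 + 11)*7 = -1*7 = -7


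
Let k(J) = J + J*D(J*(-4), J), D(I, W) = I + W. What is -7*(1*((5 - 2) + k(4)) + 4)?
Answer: 259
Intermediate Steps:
k(J) = J - 3*J² (k(J) = J + J*(J*(-4) + J) = J + J*(-4*J + J) = J + J*(-3*J) = J - 3*J²)
-7*(1*((5 - 2) + k(4)) + 4) = -7*(1*((5 - 2) + 4*(1 - 3*4)) + 4) = -7*(1*(3 + 4*(1 - 12)) + 4) = -7*(1*(3 + 4*(-11)) + 4) = -7*(1*(3 - 44) + 4) = -7*(1*(-41) + 4) = -7*(-41 + 4) = -7*(-37) = 259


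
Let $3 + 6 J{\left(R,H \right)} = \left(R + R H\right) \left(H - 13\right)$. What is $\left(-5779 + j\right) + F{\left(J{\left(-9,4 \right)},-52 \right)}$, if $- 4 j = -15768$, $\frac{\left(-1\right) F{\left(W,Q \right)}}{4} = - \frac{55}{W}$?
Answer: $- \frac{122859}{67} \approx -1833.7$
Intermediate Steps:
$J{\left(R,H \right)} = - \frac{1}{2} + \frac{\left(-13 + H\right) \left(R + H R\right)}{6}$ ($J{\left(R,H \right)} = - \frac{1}{2} + \frac{\left(R + R H\right) \left(H - 13\right)}{6} = - \frac{1}{2} + \frac{\left(R + H R\right) \left(-13 + H\right)}{6} = - \frac{1}{2} + \frac{\left(-13 + H\right) \left(R + H R\right)}{6}$)
$F{\left(W,Q \right)} = \frac{220}{W}$ ($F{\left(W,Q \right)} = - 4 \left(- \frac{55}{W}\right) = \frac{220}{W}$)
$j = 3942$ ($j = \left(- \frac{1}{4}\right) \left(-15768\right) = 3942$)
$\left(-5779 + j\right) + F{\left(J{\left(-9,4 \right)},-52 \right)} = \left(-5779 + 3942\right) + \frac{220}{- \frac{1}{2} - - \frac{39}{2} - 8 \left(-9\right) + \frac{1}{6} \left(-9\right) 4^{2}} = -1837 + \frac{220}{- \frac{1}{2} + \frac{39}{2} + 72 + \frac{1}{6} \left(-9\right) 16} = -1837 + \frac{220}{- \frac{1}{2} + \frac{39}{2} + 72 - 24} = -1837 + \frac{220}{67} = - \frac{122859}{67}$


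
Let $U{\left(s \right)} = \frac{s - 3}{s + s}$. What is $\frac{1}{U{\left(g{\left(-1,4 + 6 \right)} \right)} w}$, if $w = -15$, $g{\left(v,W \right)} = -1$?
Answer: $- \frac{1}{30} \approx -0.033333$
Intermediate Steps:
$U{\left(s \right)} = \frac{-3 + s}{2 s}$
$\frac{1}{U{\left(g{\left(-1,4 + 6 \right)} \right)} w} = \frac{1}{\frac{-3 - 1}{2 \left(-1\right)} \left(-15\right)} = \frac{1}{\frac{1}{2} \left(-1\right) \left(-4\right) \left(-15\right)} = \frac{1}{2 \left(-15\right)} = \frac{1}{-30} = - \frac{1}{30}$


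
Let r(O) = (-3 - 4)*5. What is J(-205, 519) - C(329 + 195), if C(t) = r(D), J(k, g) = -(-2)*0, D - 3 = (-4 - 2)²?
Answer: 35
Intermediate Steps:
D = 39 (D = 3 + (-4 - 2)² = 3 + (-6)² = 3 + 36 = 39)
r(O) = -35 (r(O) = -7*5 = -35)
J(k, g) = 0 (J(k, g) = -1*0 = 0)
C(t) = -35
J(-205, 519) - C(329 + 195) = 0 - 1*(-35) = 0 + 35 = 35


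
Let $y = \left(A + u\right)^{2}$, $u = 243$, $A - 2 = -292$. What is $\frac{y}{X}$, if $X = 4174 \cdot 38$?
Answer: $\frac{2209}{158612} \approx 0.013927$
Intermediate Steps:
$A = -290$ ($A = 2 - 292 = -290$)
$X = 158612$
$y = 2209$ ($y = \left(-290 + 243\right)^{2} = \left(-47\right)^{2} = 2209$)
$\frac{y}{X} = \frac{2209}{158612}$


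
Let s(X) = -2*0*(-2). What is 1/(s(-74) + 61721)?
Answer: 1/61721 ≈ 1.6202e-5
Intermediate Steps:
s(X) = 0 (s(X) = 0*(-2) = 0)
1/(s(-74) + 61721) = 1/(0 + 61721) = 1/61721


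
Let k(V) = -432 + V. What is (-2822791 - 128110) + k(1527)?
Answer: -2949806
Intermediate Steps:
(-2822791 - 128110) + k(1527) = (-2822791 - 128110) + (-432 + 1527) = -2950901 + 1095 = -2949806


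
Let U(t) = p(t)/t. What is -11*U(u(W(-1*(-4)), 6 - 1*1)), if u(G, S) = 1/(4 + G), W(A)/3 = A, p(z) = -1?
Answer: 176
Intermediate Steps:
W(A) = 3*A
U(t) = -1/t
-11*U(u(W(-1*(-4)), 6 - 1*1)) = -(-11)/(1/(4 + 3*(-1*(-4)))) = -(-11)/(1/(4 + 3*4)) = -(-11)/(1/(4 + 12)) = -(-11)/(1/16) = -(-11)/1/16 = -(-11)*16 = -11*(-16) = 176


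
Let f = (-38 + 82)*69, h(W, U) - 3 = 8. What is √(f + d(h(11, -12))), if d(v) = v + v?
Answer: √3058 ≈ 55.299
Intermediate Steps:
h(W, U) = 11 (h(W, U) = 3 + 8 = 11)
d(v) = 2*v
f = 3036 (f = 44*69 = 3036)
√(f + d(h(11, -12))) = √(3036 + 2*11) = √(3036 + 22) = √3058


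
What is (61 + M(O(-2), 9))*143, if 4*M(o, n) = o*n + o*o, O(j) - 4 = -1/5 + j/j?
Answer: 277277/25 ≈ 11091.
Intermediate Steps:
O(j) = 24/5 (O(j) = 4 + (-1/5 + j/j) = 4 + (-1*⅕ + 1) = 4 + (-⅕ + 1) = 4 + ⅘ = 24/5)
M(o, n) = o²/4 + n*o/4 (M(o, n) = (o*n + o*o)/4 = (n*o + o²)/4 = (o² + n*o)/4 = o²/4 + n*o/4)
(61 + M(O(-2), 9))*143 = (61 + (¼)*(24/5)*(9 + 24/5))*143 = (61 + (¼)*(24/5)*(69/5))*143 = (61 + 414/25)*143 = (1939/25)*143 = 277277/25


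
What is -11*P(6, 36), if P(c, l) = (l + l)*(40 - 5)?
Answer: -27720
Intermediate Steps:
P(c, l) = 70*l (P(c, l) = (2*l)*35 = 70*l)
-11*P(6, 36) = -770*36 = -11*2520 = -27720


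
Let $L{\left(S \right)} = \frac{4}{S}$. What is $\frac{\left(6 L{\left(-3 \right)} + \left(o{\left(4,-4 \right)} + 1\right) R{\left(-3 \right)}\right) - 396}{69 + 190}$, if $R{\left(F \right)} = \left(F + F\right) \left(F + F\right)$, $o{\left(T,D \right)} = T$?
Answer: $- \frac{32}{37} \approx -0.86486$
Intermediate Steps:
$R{\left(F \right)} = 4 F^{2}$ ($R{\left(F \right)} = 2 F 2 F = 4 F^{2}$)
$\frac{\left(6 L{\left(-3 \right)} + \left(o{\left(4,-4 \right)} + 1\right) R{\left(-3 \right)}\right) - 396}{69 + 190} = \frac{\left(6 \frac{4}{-3} + \left(4 + 1\right) 4 \left(-3\right)^{2}\right) - 396}{69 + 190} = \frac{\left(6 \cdot 4 \left(- \frac{1}{3}\right) + 5 \cdot 4 \cdot 9\right) - 396}{259} = \left(\left(6 \left(- \frac{4}{3}\right) + 5 \cdot 36\right) - 396\right) \frac{1}{259} = \left(\left(-8 + 180\right) - 396\right) \frac{1}{259} = \left(172 - 396\right) \frac{1}{259} = \left(-224\right) \frac{1}{259} = - \frac{32}{37}$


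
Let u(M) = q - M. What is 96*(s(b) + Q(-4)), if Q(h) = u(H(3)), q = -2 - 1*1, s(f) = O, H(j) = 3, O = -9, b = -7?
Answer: -1440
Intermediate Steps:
s(f) = -9
q = -3 (q = -2 - 1 = -3)
u(M) = -3 - M
Q(h) = -6 (Q(h) = -3 - 1*3 = -3 - 3 = -6)
96*(s(b) + Q(-4)) = 96*(-9 - 6) = 96*(-15) = -1440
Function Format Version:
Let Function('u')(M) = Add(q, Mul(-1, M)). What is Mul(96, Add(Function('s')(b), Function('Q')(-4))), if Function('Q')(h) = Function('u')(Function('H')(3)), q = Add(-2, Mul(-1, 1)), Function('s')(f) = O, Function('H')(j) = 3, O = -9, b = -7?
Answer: -1440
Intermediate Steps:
Function('s')(f) = -9
q = -3 (q = Add(-2, -1) = -3)
Function('u')(M) = Add(-3, Mul(-1, M))
Function('Q')(h) = -6 (Function('Q')(h) = Add(-3, Mul(-1, 3)) = Add(-3, -3) = -6)
Mul(96, Add(Function('s')(b), Function('Q')(-4))) = Mul(96, Add(-9, -6)) = Mul(96, -15) = -1440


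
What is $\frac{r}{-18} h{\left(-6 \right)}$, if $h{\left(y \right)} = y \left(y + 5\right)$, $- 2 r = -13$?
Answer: $- \frac{13}{6} \approx -2.1667$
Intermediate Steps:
$r = \frac{13}{2}$ ($r = \left(- \frac{1}{2}\right) \left(-13\right) = \frac{13}{2} \approx 6.5$)
$h{\left(y \right)} = y \left(5 + y\right)$
$\frac{r}{-18} h{\left(-6 \right)} = \frac{13}{2 \left(-18\right)} \left(- 6 \left(5 - 6\right)\right) = \frac{13}{2} \left(- \frac{1}{18}\right) \left(\left(-6\right) \left(-1\right)\right) = \left(- \frac{13}{36}\right) 6 = - \frac{13}{6}$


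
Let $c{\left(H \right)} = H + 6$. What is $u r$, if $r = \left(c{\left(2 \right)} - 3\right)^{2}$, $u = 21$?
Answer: $525$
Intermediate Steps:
$c{\left(H \right)} = 6 + H$
$r = 25$ ($r = \left(\left(6 + 2\right) - 3\right)^{2} = \left(8 - 3\right)^{2} = 5^{2} = 25$)
$u r = 21 \cdot 25 = 525$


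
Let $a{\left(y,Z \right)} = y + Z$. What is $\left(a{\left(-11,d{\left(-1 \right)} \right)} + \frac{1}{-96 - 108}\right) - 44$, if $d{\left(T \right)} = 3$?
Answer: $- \frac{10609}{204} \approx -52.005$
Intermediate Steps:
$a{\left(y,Z \right)} = Z + y$
$\left(a{\left(-11,d{\left(-1 \right)} \right)} + \frac{1}{-96 - 108}\right) - 44 = \left(\left(3 - 11\right) + \frac{1}{-96 - 108}\right) - 44 = \left(-8 + \frac{1}{-204}\right) - 44 = \left(-8 - \frac{1}{204}\right) - 44 = - \frac{1633}{204} - 44 = - \frac{10609}{204}$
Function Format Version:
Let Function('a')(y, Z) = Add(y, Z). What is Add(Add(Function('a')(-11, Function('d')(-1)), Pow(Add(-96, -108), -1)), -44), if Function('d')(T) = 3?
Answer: Rational(-10609, 204) ≈ -52.005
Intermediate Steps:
Function('a')(y, Z) = Add(Z, y)
Add(Add(Function('a')(-11, Function('d')(-1)), Pow(Add(-96, -108), -1)), -44) = Add(Add(Add(3, -11), Pow(Add(-96, -108), -1)), -44) = Add(Add(-8, Pow(-204, -1)), -44) = Add(Add(-8, Rational(-1, 204)), -44) = Add(Rational(-1633, 204), -44) = Rational(-10609, 204)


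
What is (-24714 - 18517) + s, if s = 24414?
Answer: -18817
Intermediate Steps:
(-24714 - 18517) + s = (-24714 - 18517) + 24414 = -43231 + 24414 = -18817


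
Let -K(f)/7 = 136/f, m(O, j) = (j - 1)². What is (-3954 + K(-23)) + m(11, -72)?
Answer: 32577/23 ≈ 1416.4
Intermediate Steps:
m(O, j) = (-1 + j)²
K(f) = -952/f
(-3954 + K(-23)) + m(11, -72) = (-3954 - 952/(-23)) + (-1 - 72)² = (-3954 - 952*(-1/23)) + (-73)² = (-3954 + 952/23) + 5329 = -89990/23 + 5329 = 32577/23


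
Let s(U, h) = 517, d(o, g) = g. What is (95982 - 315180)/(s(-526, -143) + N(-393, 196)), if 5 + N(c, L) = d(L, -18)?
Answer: -109599/247 ≈ -443.72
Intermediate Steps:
N(c, L) = -23 (N(c, L) = -5 - 18 = -23)
(95982 - 315180)/(s(-526, -143) + N(-393, 196)) = (95982 - 315180)/(517 - 23) = -219198/494 = -219198*1/494 = -109599/247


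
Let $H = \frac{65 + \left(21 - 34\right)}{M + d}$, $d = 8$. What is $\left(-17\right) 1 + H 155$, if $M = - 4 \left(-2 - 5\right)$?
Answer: $\frac{1862}{9} \approx 206.89$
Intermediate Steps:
$M = 28$ ($M = \left(-4\right) \left(-7\right) = 28$)
$H = \frac{13}{9}$ ($H = \frac{65 + \left(21 - 34\right)}{28 + 8} = \frac{65 - 13}{36} = 52 \cdot \frac{1}{36} = \frac{13}{9} \approx 1.4444$)
$\left(-17\right) 1 + H 155 = \left(-17\right) 1 + \frac{13}{9} \cdot 155 = -17 + \frac{2015}{9} = \frac{1862}{9}$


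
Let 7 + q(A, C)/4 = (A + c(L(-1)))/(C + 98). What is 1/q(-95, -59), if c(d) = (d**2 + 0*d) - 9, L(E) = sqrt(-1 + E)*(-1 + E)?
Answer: -39/1540 ≈ -0.025325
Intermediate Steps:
L(E) = (-1 + E)**(3/2)
c(d) = -9 + d**2 (c(d) = (d**2 + 0) - 9 = d**2 - 9 = -9 + d**2)
q(A, C) = -28 + 4*(-17 + A)/(98 + C) (q(A, C) = -28 + 4*((A + (-9 + ((-1 - 1)**(3/2))**2))/(C + 98)) = -28 + 4*((A + (-9 + ((-2)**(3/2))**2))/(98 + C)) = -28 + 4*((A + (-9 + (-2*I*sqrt(2))**2))/(98 + C)) = -28 + 4*((A + (-9 - 8))/(98 + C)) = -28 + 4*((A - 17)/(98 + C)) = -28 + 4*((-17 + A)/(98 + C)) = -28 + 4*(-17 + A)/(98 + C))
1/q(-95, -59) = 1/(4*(-703 - 95 - 7*(-59))/(98 - 59)) = 1/(4*(-703 - 95 + 413)/39) = 1/(4*(1/39)*(-385)) = 1/(-1540/39) = -39/1540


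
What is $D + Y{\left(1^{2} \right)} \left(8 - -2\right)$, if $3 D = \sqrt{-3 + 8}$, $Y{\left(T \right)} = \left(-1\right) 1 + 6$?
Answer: $50 + \frac{\sqrt{5}}{3} \approx 50.745$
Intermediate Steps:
$Y{\left(T \right)} = 5$ ($Y{\left(T \right)} = -1 + 6 = 5$)
$D = \frac{\sqrt{5}}{3}$ ($D = \frac{\sqrt{-3 + 8}}{3} = \frac{\sqrt{5}}{3} \approx 0.74536$)
$D + Y{\left(1^{2} \right)} \left(8 - -2\right) = \frac{\sqrt{5}}{3} + 5 \left(8 - -2\right) = \frac{\sqrt{5}}{3} + 5 \left(8 + 2\right) = \frac{\sqrt{5}}{3} + 5 \cdot 10 = \frac{\sqrt{5}}{3} + 50 = 50 + \frac{\sqrt{5}}{3}$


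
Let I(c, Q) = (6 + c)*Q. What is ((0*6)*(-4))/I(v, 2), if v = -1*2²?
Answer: 0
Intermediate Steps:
v = -4 (v = -1*4 = -4)
I(c, Q) = Q*(6 + c)
((0*6)*(-4))/I(v, 2) = ((0*6)*(-4))/((2*(6 - 4))) = (0*(-4))/((2*2)) = 0/4 = (¼)*0 = 0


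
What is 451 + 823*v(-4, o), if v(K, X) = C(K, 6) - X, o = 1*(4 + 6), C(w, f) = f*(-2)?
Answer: -17655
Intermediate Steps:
C(w, f) = -2*f
o = 10 (o = 1*10 = 10)
v(K, X) = -12 - X (v(K, X) = -2*6 - X = -12 - X)
451 + 823*v(-4, o) = 451 + 823*(-12 - 1*10) = 451 + 823*(-12 - 10) = 451 + 823*(-22) = 451 - 18106 = -17655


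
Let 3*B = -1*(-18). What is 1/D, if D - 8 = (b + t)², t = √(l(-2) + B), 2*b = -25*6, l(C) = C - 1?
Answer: 1409/7924249 + 75*√3/15848498 ≈ 0.00018601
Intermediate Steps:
l(C) = -1 + C
B = 6 (B = (-1*(-18))/3 = (⅓)*18 = 6)
b = -75 (b = (-25*6)/2 = (½)*(-150) = -75)
t = √3 (t = √((-1 - 2) + 6) = √(-3 + 6) = √3 ≈ 1.7320)
D = 8 + (-75 + √3)² ≈ 5376.2
1/D = 1/(5636 - 150*√3)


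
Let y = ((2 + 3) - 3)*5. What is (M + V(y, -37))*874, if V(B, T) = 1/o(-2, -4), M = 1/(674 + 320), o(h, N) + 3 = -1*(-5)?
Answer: 217626/497 ≈ 437.88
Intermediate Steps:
o(h, N) = 2 (o(h, N) = -3 - 1*(-5) = -3 + 5 = 2)
y = 10 (y = (5 - 3)*5 = 2*5 = 10)
M = 1/994 ≈ 0.0010060
V(B, T) = ½ (V(B, T) = 1/2 = ½)
(M + V(y, -37))*874 = (1/994 + ½)*874 = (249/497)*874 = 217626/497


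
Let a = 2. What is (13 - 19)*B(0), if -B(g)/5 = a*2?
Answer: 120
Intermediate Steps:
B(g) = -20 (B(g) = -10*2 = -5*4 = -20)
(13 - 19)*B(0) = (13 - 19)*(-20) = -6*(-20) = 120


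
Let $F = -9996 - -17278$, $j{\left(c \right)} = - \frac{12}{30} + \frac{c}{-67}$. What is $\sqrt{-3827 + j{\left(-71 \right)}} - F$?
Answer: $-7282 + \frac{4 i \sqrt{26838190}}{335} \approx -7282.0 + 61.857 i$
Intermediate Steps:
$j{\left(c \right)} = - \frac{2}{5} - \frac{c}{67}$ ($j{\left(c \right)} = \left(-12\right) \frac{1}{30} + c \left(- \frac{1}{67}\right) = - \frac{2}{5} - \frac{c}{67}$)
$F = 7282$ ($F = -9996 + 17278 = 7282$)
$\sqrt{-3827 + j{\left(-71 \right)}} - F = \sqrt{-3827 - - \frac{221}{335}} - 7282 = \sqrt{-3827 + \left(- \frac{2}{5} + \frac{71}{67}\right)} - 7282 = \sqrt{-3827 + \frac{221}{335}} - 7282 = \sqrt{- \frac{1281824}{335}} - 7282 = \frac{4 i \sqrt{26838190}}{335} - 7282 = -7282 + \frac{4 i \sqrt{26838190}}{335}$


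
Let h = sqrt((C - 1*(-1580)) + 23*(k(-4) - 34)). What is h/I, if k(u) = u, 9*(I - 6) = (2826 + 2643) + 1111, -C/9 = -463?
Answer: 9*sqrt(4873)/6634 ≈ 0.094703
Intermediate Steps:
C = 4167 (C = -9*(-463) = 4167)
I = 6634/9 (I = 6 + ((2826 + 2643) + 1111)/9 = 6 + (5469 + 1111)/9 = 6 + (1/9)*6580 = 6 + 6580/9 = 6634/9 ≈ 737.11)
h = sqrt(4873) (h = sqrt((4167 - 1*(-1580)) + 23*(-4 - 34)) = sqrt((4167 + 1580) + 23*(-38)) = sqrt(5747 - 874) = sqrt(4873) ≈ 69.807)
h/I = sqrt(4873)/(6634/9) = sqrt(4873)*(9/6634) = 9*sqrt(4873)/6634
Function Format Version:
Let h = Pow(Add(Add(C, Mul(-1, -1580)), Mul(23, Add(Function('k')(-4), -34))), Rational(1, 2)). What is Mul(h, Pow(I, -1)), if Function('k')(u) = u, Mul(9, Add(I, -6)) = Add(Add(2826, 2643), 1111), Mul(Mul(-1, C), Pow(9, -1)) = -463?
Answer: Mul(Rational(9, 6634), Pow(4873, Rational(1, 2))) ≈ 0.094703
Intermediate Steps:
C = 4167 (C = Mul(-9, -463) = 4167)
I = Rational(6634, 9) (I = Add(6, Mul(Rational(1, 9), Add(Add(2826, 2643), 1111))) = Add(6, Mul(Rational(1, 9), Add(5469, 1111))) = Add(6, Mul(Rational(1, 9), 6580)) = Add(6, Rational(6580, 9)) = Rational(6634, 9) ≈ 737.11)
h = Pow(4873, Rational(1, 2)) (h = Pow(Add(Add(4167, Mul(-1, -1580)), Mul(23, Add(-4, -34))), Rational(1, 2)) = Pow(Add(Add(4167, 1580), Mul(23, -38)), Rational(1, 2)) = Pow(Add(5747, -874), Rational(1, 2)) = Pow(4873, Rational(1, 2)) ≈ 69.807)
Mul(h, Pow(I, -1)) = Mul(Pow(4873, Rational(1, 2)), Pow(Rational(6634, 9), -1)) = Mul(Pow(4873, Rational(1, 2)), Rational(9, 6634)) = Mul(Rational(9, 6634), Pow(4873, Rational(1, 2)))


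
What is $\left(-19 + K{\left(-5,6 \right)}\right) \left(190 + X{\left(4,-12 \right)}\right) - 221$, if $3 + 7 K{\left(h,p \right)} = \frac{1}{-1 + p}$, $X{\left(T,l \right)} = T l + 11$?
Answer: $- \frac{15946}{5} \approx -3189.2$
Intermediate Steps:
$X{\left(T,l \right)} = 11 + T l$
$K{\left(h,p \right)} = - \frac{3}{7} + \frac{1}{7 \left(-1 + p\right)}$
$\left(-19 + K{\left(-5,6 \right)}\right) \left(190 + X{\left(4,-12 \right)}\right) - 221 = \left(-19 + \frac{4 - 18}{7 \left(-1 + 6\right)}\right) \left(190 + \left(11 + 4 \left(-12\right)\right)\right) - 221 = \left(-19 + \frac{4 - 18}{7 \cdot 5}\right) \left(190 + \left(11 - 48\right)\right) - 221 = \left(-19 + \frac{1}{7} \cdot \frac{1}{5} \left(-14\right)\right) \left(190 - 37\right) - 221 = \left(-19 - \frac{2}{5}\right) 153 - 221 = \left(- \frac{97}{5}\right) 153 - 221 = - \frac{14841}{5} - 221 = - \frac{15946}{5}$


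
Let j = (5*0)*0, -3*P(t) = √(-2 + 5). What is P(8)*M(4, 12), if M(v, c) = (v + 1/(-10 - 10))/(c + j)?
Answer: -79*√3/720 ≈ -0.19004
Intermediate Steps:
P(t) = -√3/3 (P(t) = -√(-2 + 5)/3 = -√3/3)
j = 0 (j = 0*0 = 0)
M(v, c) = (-1/20 + v)/c (M(v, c) = (v + 1/(-10 - 10))/(c + 0) = (v + 1/(-20))/c = (v - 1/20)/c = (-1/20 + v)/c)
P(8)*M(4, 12) = (-√3/3)*((-1/20 + 4)/12) = (-√3/3)*((1/12)*(79/20)) = -√3/3*(79/240) = -79*√3/720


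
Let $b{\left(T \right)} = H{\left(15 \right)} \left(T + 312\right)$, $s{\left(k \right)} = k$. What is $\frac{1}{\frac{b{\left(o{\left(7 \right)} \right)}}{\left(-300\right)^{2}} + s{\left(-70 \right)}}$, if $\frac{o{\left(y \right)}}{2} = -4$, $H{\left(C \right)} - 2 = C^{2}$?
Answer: $- \frac{5625}{389437} \approx -0.014444$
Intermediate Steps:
$H{\left(C \right)} = 2 + C^{2}$
$o{\left(y \right)} = -8$ ($o{\left(y \right)} = 2 \left(-4\right) = -8$)
$b{\left(T \right)} = 70824 + 227 T$ ($b{\left(T \right)} = \left(2 + 15^{2}\right) \left(T + 312\right) = \left(2 + 225\right) \left(312 + T\right) = 227 \left(312 + T\right) = 70824 + 227 T$)
$\frac{1}{\frac{b{\left(o{\left(7 \right)} \right)}}{\left(-300\right)^{2}} + s{\left(-70 \right)}} = \frac{1}{\frac{70824 + 227 \left(-8\right)}{\left(-300\right)^{2}} - 70} = \frac{1}{\frac{70824 - 1816}{90000} - 70} = \frac{1}{69008 \cdot \frac{1}{90000} - 70} = \frac{1}{\frac{4313}{5625} - 70} = \frac{1}{- \frac{389437}{5625}} = - \frac{5625}{389437}$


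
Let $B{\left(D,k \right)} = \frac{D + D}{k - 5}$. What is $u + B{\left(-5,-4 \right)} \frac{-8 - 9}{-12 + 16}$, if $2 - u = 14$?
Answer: $- \frac{301}{18} \approx -16.722$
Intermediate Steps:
$u = -12$ ($u = 2 - 14 = -12$)
$B{\left(D,k \right)} = \frac{2 D}{-5 + k}$
$u + B{\left(-5,-4 \right)} \frac{-8 - 9}{-12 + 16} = -12 + 2 \left(-5\right) \frac{1}{-5 - 4} \frac{-8 - 9}{-12 + 16} = -12 + 2 \left(-5\right) \frac{1}{-9} \left(- \frac{17}{4}\right) = -12 + 2 \left(-5\right) \left(- \frac{1}{9}\right) \left(\left(-17\right) \frac{1}{4}\right) = -12 + \frac{10}{9} \left(- \frac{17}{4}\right) = -12 - \frac{85}{18} = - \frac{301}{18}$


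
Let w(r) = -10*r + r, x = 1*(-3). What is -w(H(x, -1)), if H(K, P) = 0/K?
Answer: 0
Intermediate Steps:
x = -3
H(K, P) = 0
w(r) = -9*r
-w(H(x, -1)) = -(-9)*0 = -1*0 = 0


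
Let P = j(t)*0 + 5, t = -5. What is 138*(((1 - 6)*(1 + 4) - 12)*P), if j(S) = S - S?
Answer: -25530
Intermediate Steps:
j(S) = 0
P = 5 (P = 0*0 + 5 = 0 + 5 = 5)
138*(((1 - 6)*(1 + 4) - 12)*P) = 138*(((1 - 6)*(1 + 4) - 12)*5) = 138*((-5*5 - 12)*5) = 138*((-25 - 12)*5) = 138*(-37*5) = 138*(-185) = -25530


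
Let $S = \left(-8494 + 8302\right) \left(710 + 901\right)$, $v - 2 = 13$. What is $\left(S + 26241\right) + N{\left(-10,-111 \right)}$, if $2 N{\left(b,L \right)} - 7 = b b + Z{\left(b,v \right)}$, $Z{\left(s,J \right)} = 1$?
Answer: $-283017$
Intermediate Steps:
$v = 15$ ($v = 2 + 13 = 15$)
$S = -309312$ ($S = \left(-192\right) 1611 = -309312$)
$N{\left(b,L \right)} = 4 + \frac{b^{2}}{2}$ ($N{\left(b,L \right)} = \frac{7}{2} + \frac{b b + 1}{2} = \frac{7}{2} + \frac{b^{2} + 1}{2} = \frac{7}{2} + \frac{1 + b^{2}}{2} = \frac{7}{2} + \left(\frac{1}{2} + \frac{b^{2}}{2}\right) = 4 + \frac{b^{2}}{2}$)
$\left(S + 26241\right) + N{\left(-10,-111 \right)} = \left(-309312 + 26241\right) + \left(4 + \frac{\left(-10\right)^{2}}{2}\right) = -283071 + \left(4 + \frac{1}{2} \cdot 100\right) = -283071 + \left(4 + 50\right) = -283071 + 54 = -283017$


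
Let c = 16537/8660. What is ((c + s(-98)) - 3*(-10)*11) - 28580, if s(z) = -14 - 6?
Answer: -244801663/8660 ≈ -28268.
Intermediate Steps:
c = 16537/8660 (c = 16537*(1/8660) = 16537/8660 ≈ 1.9096)
s(z) = -20
((c + s(-98)) - 3*(-10)*11) - 28580 = ((16537/8660 - 20) - 3*(-10)*11) - 28580 = (-156663/8660 + 30*11) - 28580 = (-156663/8660 + 330) - 28580 = 2701137/8660 - 28580 = -244801663/8660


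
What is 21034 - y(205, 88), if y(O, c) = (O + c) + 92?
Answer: 20649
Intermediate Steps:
y(O, c) = 92 + O + c
21034 - y(205, 88) = 21034 - (92 + 205 + 88) = 21034 - 1*385 = 21034 - 385 = 20649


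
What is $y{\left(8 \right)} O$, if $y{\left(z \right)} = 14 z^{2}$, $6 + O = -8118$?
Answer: $-7279104$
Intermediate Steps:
$O = -8124$ ($O = -6 - 8118 = -8124$)
$y{\left(8 \right)} O = 14 \cdot 8^{2} \left(-8124\right) = 14 \cdot 64 \left(-8124\right) = 896 \left(-8124\right) = -7279104$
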